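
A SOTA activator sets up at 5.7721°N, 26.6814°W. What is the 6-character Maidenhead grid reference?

HJ65ps

Shift to the Maidenhead origin (180°W, 90°S): lon 153.3186, lat 95.7721.
Field: lon ⌊153.3186/20⌋ = 7 → H; lat ⌊95.7721/10⌋ = 9 → J.
Square: lon ⌊13.3186/2⌋ = 6; lat ⌊5.7721/1⌋ = 5.
Subsquare: lon ⌊1.3186/0.0833333⌋ = 15 → p; lat ⌊0.7721/0.0416667⌋ = 18 → s.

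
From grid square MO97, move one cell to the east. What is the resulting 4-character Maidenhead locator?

Longitude square 9; +1 → 10, wraps to 0, carry into field.
Longitude field M = 12; +1 → 13 = N.
The latitude characters are unchanged.

NO07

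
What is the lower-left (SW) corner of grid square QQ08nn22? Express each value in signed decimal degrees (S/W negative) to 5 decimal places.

78.55000, 141.10000

Field Q=16, Q=16: +16·20° lon, +16·10° lat → SW at lon 140°, lat 70°.
Square 0, 8: +0·2° lon, +8·1° lat → SW at lon 140°, lat 78°.
Subsquare n=13, n=13: +13·0.0833333° lon, +13·0.0416667° lat → SW at lon 141.083°, lat 78.5417°.
Extended square 2, 2: +2·0.00833333° lon, +2·0.00416667° lat → SW at lon 141.1°, lat 78.55°.
latitude 78.55000, longitude 141.10000.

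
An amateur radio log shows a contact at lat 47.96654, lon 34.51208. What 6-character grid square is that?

KN77gx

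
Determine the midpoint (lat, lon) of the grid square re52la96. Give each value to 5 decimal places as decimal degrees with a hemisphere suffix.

Field R=17, E=4: +17·20° lon, +4·10° lat → SW at lon 160°, lat -50°.
Square 5, 2: +5·2° lon, +2·1° lat → SW at lon 170°, lat -48°.
Subsquare l=11, a=0: +11·0.0833333° lon, +0·0.0416667° lat → SW at lon 170.917°, lat -48°.
Extended square 9, 6: +9·0.00833333° lon, +6·0.00416667° lat → SW at lon 170.992°, lat -47.975°.
Cell spans 0.00833333° lon × 0.00416667° lat. Centre is SW corner plus half of each.
latitude 47.97292° S, longitude 170.99583° E.

47.97292° S, 170.99583° E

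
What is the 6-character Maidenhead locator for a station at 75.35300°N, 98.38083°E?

NQ95ei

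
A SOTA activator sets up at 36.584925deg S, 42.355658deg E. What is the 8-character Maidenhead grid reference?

Add 180° to longitude and 90° to latitude: 222.35566, 53.41508.
Field (20°×10°, letters A–R): 222.35566/20 → 11 → L, 53.41508/10 → 5 → F; chars LF.
Square (2°×1°, digits 0–9): 2.35566/2 → 1, 3.41508/1 → 3; chars 13.
Subsquare (5′×2.5′, letters a–x): 0.35566/0.0833333 → 4 → e, 0.41508/0.0416667 → 9 → j; chars ej.
Extended square (30″×15″, digits 0–9): 0.02232/0.00833333 → 2, 0.04008/0.00416667 → 9; chars 29.

LF13ej29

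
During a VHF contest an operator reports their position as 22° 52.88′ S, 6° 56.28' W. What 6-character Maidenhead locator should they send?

Shift to the Maidenhead origin (180°W, 90°S): lon 173.0620, lat 67.1187.
Field: 173.0620/20 → 8 → I, 67.1187/10 → 6 → G; chars IG.
Square: 13.0620/2 → 6, 7.1187/1 → 7; chars 67.
Subsquare: 1.0620/0.0833333 → 12 → m, 0.1187/0.0416667 → 2 → c; chars mc.

IG67mc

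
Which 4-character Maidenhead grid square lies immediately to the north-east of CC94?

DC05

Longitude square 9; +1 → 10, wraps to 0, carry into field.
Longitude field C = 2; +1 → 3 = D.
Latitude square 4; +1 → 5.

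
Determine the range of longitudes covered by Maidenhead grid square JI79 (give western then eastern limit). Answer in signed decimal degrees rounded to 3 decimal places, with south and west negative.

14.000, 16.000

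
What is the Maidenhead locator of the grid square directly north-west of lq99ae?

Longitude subsquare a = 0; −1 → -1, wraps to 23 = x, carry into square.
Longitude square 9; −1 → 8.
Latitude subsquare e = 4; +1 → 5 = f.

LQ89xf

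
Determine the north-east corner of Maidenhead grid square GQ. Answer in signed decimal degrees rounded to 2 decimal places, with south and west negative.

80.00, -40.00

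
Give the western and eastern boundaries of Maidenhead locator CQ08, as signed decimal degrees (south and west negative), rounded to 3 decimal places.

-140.000, -138.000

Field C=2, Q=16: +2·20° lon, +16·10° lat → SW at lon -140°, lat 70°.
Square 0, 8: +0·2° lon, +8·1° lat → SW at lon -140°, lat 78°.
Cell spans 2° lon × 1° lat.
west -140.000, east -138.000.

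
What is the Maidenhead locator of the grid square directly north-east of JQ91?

KQ02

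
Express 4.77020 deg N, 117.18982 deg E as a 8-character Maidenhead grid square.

Offset from 180°W / 90°S: lon 297.18982°, lat 94.77020°.
Field: 297.18982/20 → 14 → O, 94.77020/10 → 9 → J; chars OJ.
Square: 17.18982/2 → 8, 4.77020/1 → 4; chars 84.
Subsquare: 1.18982/0.0833333 → 14 → o, 0.77020/0.0416667 → 18 → s; chars os.
Extended square: 0.02315/0.00833333 → 2, 0.02020/0.00416667 → 4; chars 24.

OJ84os24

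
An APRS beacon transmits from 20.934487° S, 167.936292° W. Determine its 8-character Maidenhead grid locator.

AG69ab75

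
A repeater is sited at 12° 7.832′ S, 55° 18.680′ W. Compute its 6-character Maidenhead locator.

Shift to the Maidenhead origin (180°W, 90°S): lon 124.6887, lat 77.8695.
Field: 124.6887/20 → 6 → G, 77.8695/10 → 7 → H; chars GH.
Square: 4.6887/2 → 2, 7.8695/1 → 7; chars 27.
Subsquare: 0.6887/0.0833333 → 8 → i, 0.8695/0.0416667 → 20 → u; chars iu.

GH27iu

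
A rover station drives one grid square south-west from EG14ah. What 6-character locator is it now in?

Longitude subsquare a = 0; −1 → -1, wraps to 23 = x, carry into square.
Longitude square 1; −1 → 0.
Latitude subsquare h = 7; −1 → 6 = g.

EG04xg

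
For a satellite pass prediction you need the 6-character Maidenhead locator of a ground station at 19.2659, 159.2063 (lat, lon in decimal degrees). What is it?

Add 180° to longitude and 90° to latitude: 339.2063, 109.2659.
Field: lon ⌊339.2063/20⌋ = 16 → Q; lat ⌊109.2659/10⌋ = 10 → K.
Square: lon ⌊19.2063/2⌋ = 9; lat ⌊9.2659/1⌋ = 9.
Subsquare: lon ⌊1.2063/0.0833333⌋ = 14 → o; lat ⌊0.2659/0.0416667⌋ = 6 → g.

QK99og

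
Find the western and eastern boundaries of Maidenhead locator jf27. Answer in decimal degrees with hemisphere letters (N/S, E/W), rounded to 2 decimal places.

Field J=9, F=5: +9·20° lon, +5·10° lat → SW at lon 0°, lat -40°.
Square 2, 7: +2·2° lon, +7·1° lat → SW at lon 4°, lat -33°.
Cell spans 2° lon × 1° lat.
west 4.00° E, east 6.00° E.

4.00° E, 6.00° E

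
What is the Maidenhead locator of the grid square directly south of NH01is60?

Latitude extended square 0; −1 → -1, wraps to 9, carry into subsquare.
Latitude subsquare s = 18; −1 → 17 = r.
The longitude characters are unchanged.

NH01ir69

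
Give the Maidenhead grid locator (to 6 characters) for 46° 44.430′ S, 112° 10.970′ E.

OE63cg

Shift to the Maidenhead origin (180°W, 90°S): lon 292.1828, lat 43.2595.
Field: lon ⌊292.1828/20⌋ = 14 → O; lat ⌊43.2595/10⌋ = 4 → E.
Square: lon ⌊12.1828/2⌋ = 6; lat ⌊3.2595/1⌋ = 3.
Subsquare: lon ⌊0.1828/0.0833333⌋ = 2 → c; lat ⌊0.2595/0.0416667⌋ = 6 → g.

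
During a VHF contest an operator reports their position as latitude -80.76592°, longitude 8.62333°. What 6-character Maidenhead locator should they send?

Add 180° to longitude and 90° to latitude: 188.6233, 9.2341.
Field: 188.6233/20 → 9 → J, 9.2341/10 → 0 → A; chars JA.
Square: 8.6233/2 → 4, 9.2341/1 → 9; chars 49.
Subsquare: 0.6233/0.0833333 → 7 → h, 0.2341/0.0416667 → 5 → f; chars hf.

JA49hf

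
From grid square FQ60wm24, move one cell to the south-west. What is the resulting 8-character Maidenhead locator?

FQ60wm13

Longitude extended square 2; −1 → 1.
Latitude extended square 4; −1 → 3.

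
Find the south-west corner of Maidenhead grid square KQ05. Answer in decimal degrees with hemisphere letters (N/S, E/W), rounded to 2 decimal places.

75.00° N, 20.00° E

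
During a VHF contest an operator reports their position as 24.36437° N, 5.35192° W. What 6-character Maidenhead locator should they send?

Shift to the Maidenhead origin (180°W, 90°S): lon 174.6481, lat 114.3644.
Field (20°×10°, letters A–R): 174.6481/20 → 8 → I, 114.3644/10 → 11 → L; chars IL.
Square (2°×1°, digits 0–9): 14.6481/2 → 7, 4.3644/1 → 4; chars 74.
Subsquare (5′×2.5′, letters a–x): 0.6481/0.0833333 → 7 → h, 0.3644/0.0416667 → 8 → i; chars hi.

IL74hi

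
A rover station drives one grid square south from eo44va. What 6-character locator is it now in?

Latitude subsquare a = 0; −1 → -1, wraps to 23 = x, carry into square.
Latitude square 4; −1 → 3.
The longitude characters are unchanged.

EO43vx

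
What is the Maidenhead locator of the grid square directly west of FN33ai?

Longitude subsquare a = 0; −1 → -1, wraps to 23 = x, carry into square.
Longitude square 3; −1 → 2.
The latitude characters are unchanged.

FN23xi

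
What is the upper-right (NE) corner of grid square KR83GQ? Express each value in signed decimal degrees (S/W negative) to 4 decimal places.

83.7083, 36.5833

Field K=10, R=17: +10·20° lon, +17·10° lat → SW at lon 20°, lat 80°.
Square 8, 3: +8·2° lon, +3·1° lat → SW at lon 36°, lat 83°.
Subsquare g=6, q=16: +6·0.0833333° lon, +16·0.0416667° lat → SW at lon 36.5°, lat 83.6667°.
Cell spans 0.0833333° lon × 0.0416667° lat. NE corner is SW corner plus one full cell.
latitude 83.7083, longitude 36.5833.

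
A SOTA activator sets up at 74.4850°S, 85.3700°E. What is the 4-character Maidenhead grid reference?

NB25

Add 180° to longitude and 90° to latitude: 265.37, 15.52.
Field: 265.37/20 → 13 → N, 15.52/10 → 1 → B; chars NB.
Square: 5.37/2 → 2, 5.52/1 → 5; chars 25.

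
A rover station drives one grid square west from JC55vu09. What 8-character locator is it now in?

Longitude extended square 0; −1 → -1, wraps to 9, carry into subsquare.
Longitude subsquare v = 21; −1 → 20 = u.
The latitude characters are unchanged.

JC55uu99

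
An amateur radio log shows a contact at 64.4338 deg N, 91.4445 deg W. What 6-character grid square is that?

Add 180° to longitude and 90° to latitude: 88.5555, 154.4338.
Field: lon ⌊88.5555/20⌋ = 4 → E; lat ⌊154.4338/10⌋ = 15 → P.
Square: lon ⌊8.5555/2⌋ = 4; lat ⌊4.4338/1⌋ = 4.
Subsquare: lon ⌊0.5555/0.0833333⌋ = 6 → g; lat ⌊0.4338/0.0416667⌋ = 10 → k.

EP44gk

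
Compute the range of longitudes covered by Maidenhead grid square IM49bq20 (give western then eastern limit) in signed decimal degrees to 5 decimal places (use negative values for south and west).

-11.90000, -11.89167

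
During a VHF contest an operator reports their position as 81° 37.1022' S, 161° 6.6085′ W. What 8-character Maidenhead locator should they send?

Offset from 180°W / 90°S: lon 18.88986°, lat 8.38163°.
Field: lon ⌊18.88986/20⌋ = 0 → A; lat ⌊8.38163/10⌋ = 0 → A.
Square: lon ⌊18.88986/2⌋ = 9; lat ⌊8.38163/1⌋ = 8.
Subsquare: lon ⌊0.88986/0.0833333⌋ = 10 → k; lat ⌊0.38163/0.0416667⌋ = 9 → j.
Extended square: lon ⌊0.05653/0.00833333⌋ = 6; lat ⌊0.00663/0.00416667⌋ = 1.

AA98kj61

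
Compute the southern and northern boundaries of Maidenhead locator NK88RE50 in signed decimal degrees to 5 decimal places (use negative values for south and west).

Field N=13, K=10: +13·20° lon, +10·10° lat → SW at lon 80°, lat 10°.
Square 8, 8: +8·2° lon, +8·1° lat → SW at lon 96°, lat 18°.
Subsquare r=17, e=4: +17·0.0833333° lon, +4·0.0416667° lat → SW at lon 97.4167°, lat 18.1667°.
Extended square 5, 0: +5·0.00833333° lon, +0·0.00416667° lat → SW at lon 97.4583°, lat 18.1667°.
Cell spans 0.00833333° lon × 0.00416667° lat.
south 18.16667, north 18.17083.

18.16667, 18.17083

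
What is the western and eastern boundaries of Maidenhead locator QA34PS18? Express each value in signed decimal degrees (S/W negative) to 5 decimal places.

147.25833, 147.26667

Field Q=16, A=0: +16·20° lon, +0·10° lat → SW at lon 140°, lat -90°.
Square 3, 4: +3·2° lon, +4·1° lat → SW at lon 146°, lat -86°.
Subsquare p=15, s=18: +15·0.0833333° lon, +18·0.0416667° lat → SW at lon 147.25°, lat -85.25°.
Extended square 1, 8: +1·0.00833333° lon, +8·0.00416667° lat → SW at lon 147.258°, lat -85.2167°.
Cell spans 0.00833333° lon × 0.00416667° lat.
west 147.25833, east 147.26667.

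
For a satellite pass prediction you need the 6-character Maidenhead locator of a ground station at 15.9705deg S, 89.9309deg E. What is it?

NH44xa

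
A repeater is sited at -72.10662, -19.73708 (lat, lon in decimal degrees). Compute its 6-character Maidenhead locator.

IB07dv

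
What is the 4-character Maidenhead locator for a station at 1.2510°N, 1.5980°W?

IJ91

Add 180° to longitude and 90° to latitude: 178.40, 91.25.
Field (20°×10°, letters A–R): 178.40/20 → 8 → I, 91.25/10 → 9 → J; chars IJ.
Square (2°×1°, digits 0–9): 18.40/2 → 9, 1.25/1 → 1; chars 91.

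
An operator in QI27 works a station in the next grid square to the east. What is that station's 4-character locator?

Longitude square 2; +1 → 3.
The latitude characters are unchanged.

QI37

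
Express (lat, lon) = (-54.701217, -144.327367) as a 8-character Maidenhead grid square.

Offset from 180°W / 90°S: lon 35.67263°, lat 35.29878°.
Field: 35.67263/20 → 1 → B, 35.29878/10 → 3 → D; chars BD.
Square: 15.67263/2 → 7, 5.29878/1 → 5; chars 75.
Subsquare: 1.67263/0.0833333 → 20 → u, 0.29878/0.0416667 → 7 → h; chars uh.
Extended square: 0.00597/0.00833333 → 0, 0.00712/0.00416667 → 1; chars 01.

BD75uh01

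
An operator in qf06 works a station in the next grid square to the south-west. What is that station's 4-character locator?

PF95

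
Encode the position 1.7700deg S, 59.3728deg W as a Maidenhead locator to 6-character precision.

Shift to the Maidenhead origin (180°W, 90°S): lon 120.6272, lat 88.2300.
Field: 120.6272/20 → 6 → G, 88.2300/10 → 8 → I; chars GI.
Square: 0.6272/2 → 0, 8.2300/1 → 8; chars 08.
Subsquare: 0.6272/0.0833333 → 7 → h, 0.2300/0.0416667 → 5 → f; chars hf.

GI08hf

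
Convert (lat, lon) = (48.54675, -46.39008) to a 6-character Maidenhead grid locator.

GN68tn

Shift to the Maidenhead origin (180°W, 90°S): lon 133.6099, lat 138.5468.
Field (20°×10°, letters A–R): lon ⌊133.6099/20⌋ = 6 → G; lat ⌊138.5468/10⌋ = 13 → N.
Square (2°×1°, digits 0–9): lon ⌊13.6099/2⌋ = 6; lat ⌊8.5468/1⌋ = 8.
Subsquare (5′×2.5′, letters a–x): lon ⌊1.6099/0.0833333⌋ = 19 → t; lat ⌊0.5468/0.0416667⌋ = 13 → n.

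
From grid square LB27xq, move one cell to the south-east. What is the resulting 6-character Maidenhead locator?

LB37ap

Longitude subsquare x = 23; +1 → 24, wraps to 0 = a, carry into square.
Longitude square 2; +1 → 3.
Latitude subsquare q = 16; −1 → 15 = p.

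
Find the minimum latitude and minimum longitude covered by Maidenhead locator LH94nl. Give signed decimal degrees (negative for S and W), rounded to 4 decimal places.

-15.5417, 59.0833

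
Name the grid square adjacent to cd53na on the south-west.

Longitude subsquare n = 13; −1 → 12 = m.
Latitude subsquare a = 0; −1 → -1, wraps to 23 = x, carry into square.
Latitude square 3; −1 → 2.

CD52mx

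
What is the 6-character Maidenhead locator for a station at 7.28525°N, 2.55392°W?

IJ87rg

Offset from 180°W / 90°S: lon 177.4461°, lat 97.2853°.
Field: 177.4461/20 → 8 → I, 97.2853/10 → 9 → J; chars IJ.
Square: 17.4461/2 → 8, 7.2853/1 → 7; chars 87.
Subsquare: 1.4461/0.0833333 → 17 → r, 0.2853/0.0416667 → 6 → g; chars rg.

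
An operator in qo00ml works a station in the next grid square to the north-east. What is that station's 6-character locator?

QO00nm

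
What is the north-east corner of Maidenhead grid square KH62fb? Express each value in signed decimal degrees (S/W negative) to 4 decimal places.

-17.9167, 32.5000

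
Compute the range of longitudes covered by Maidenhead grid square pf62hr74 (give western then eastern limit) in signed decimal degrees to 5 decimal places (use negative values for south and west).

132.64167, 132.65000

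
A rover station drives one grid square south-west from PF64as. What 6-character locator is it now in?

PF54xr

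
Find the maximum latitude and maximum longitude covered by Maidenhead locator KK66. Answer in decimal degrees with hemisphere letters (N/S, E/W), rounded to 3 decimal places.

17.000° N, 34.000° E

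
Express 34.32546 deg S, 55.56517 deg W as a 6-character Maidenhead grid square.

GF25fq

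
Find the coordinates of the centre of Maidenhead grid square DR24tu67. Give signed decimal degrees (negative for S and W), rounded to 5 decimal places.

84.86458, -114.36250

Field D=3, R=17: +3·20° lon, +17·10° lat → SW at lon -120°, lat 80°.
Square 2, 4: +2·2° lon, +4·1° lat → SW at lon -116°, lat 84°.
Subsquare t=19, u=20: +19·0.0833333° lon, +20·0.0416667° lat → SW at lon -114.417°, lat 84.8333°.
Extended square 6, 7: +6·0.00833333° lon, +7·0.00416667° lat → SW at lon -114.367°, lat 84.8625°.
Cell spans 0.00833333° lon × 0.00416667° lat. Centre is SW corner plus half of each.
latitude 84.86458, longitude -114.36250.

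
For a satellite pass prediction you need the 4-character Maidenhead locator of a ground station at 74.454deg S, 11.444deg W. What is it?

IB45

Offset from 180°W / 90°S: lon 168.56°, lat 15.55°.
Field (20°×10°, letters A–R): lon ⌊168.56/20⌋ = 8 → I; lat ⌊15.55/10⌋ = 1 → B.
Square (2°×1°, digits 0–9): lon ⌊8.56/2⌋ = 4; lat ⌊5.55/1⌋ = 5.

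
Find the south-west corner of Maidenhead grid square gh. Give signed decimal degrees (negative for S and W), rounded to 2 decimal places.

-20.00, -60.00

Field G=6, H=7: +6·20° lon, +7·10° lat → SW at lon -60°, lat -20°.
latitude -20.00, longitude -60.00.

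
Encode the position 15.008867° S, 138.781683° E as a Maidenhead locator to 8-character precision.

PH94jx37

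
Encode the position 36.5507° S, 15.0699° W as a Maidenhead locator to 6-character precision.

Add 180° to longitude and 90° to latitude: 164.9301, 53.4493.
Field: lon ⌊164.9301/20⌋ = 8 → I; lat ⌊53.4493/10⌋ = 5 → F.
Square: lon ⌊4.9301/2⌋ = 2; lat ⌊3.4493/1⌋ = 3.
Subsquare: lon ⌊0.9301/0.0833333⌋ = 11 → l; lat ⌊0.4493/0.0416667⌋ = 10 → k.

IF23lk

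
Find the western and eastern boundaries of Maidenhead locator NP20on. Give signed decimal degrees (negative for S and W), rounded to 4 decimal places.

85.1667, 85.2500

Field N=13, P=15: +13·20° lon, +15·10° lat → SW at lon 80°, lat 60°.
Square 2, 0: +2·2° lon, +0·1° lat → SW at lon 84°, lat 60°.
Subsquare o=14, n=13: +14·0.0833333° lon, +13·0.0416667° lat → SW at lon 85.1667°, lat 60.5417°.
Cell spans 0.0833333° lon × 0.0416667° lat.
west 85.1667, east 85.2500.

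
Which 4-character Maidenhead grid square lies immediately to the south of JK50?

Latitude square 0; −1 → -1, wraps to 9, carry into field.
Latitude field K = 10; −1 → 9 = J.
The longitude characters are unchanged.

JJ59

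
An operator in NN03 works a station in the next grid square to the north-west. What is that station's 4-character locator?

MN94

Longitude square 0; −1 → -1, wraps to 9, carry into field.
Longitude field N = 13; −1 → 12 = M.
Latitude square 3; +1 → 4.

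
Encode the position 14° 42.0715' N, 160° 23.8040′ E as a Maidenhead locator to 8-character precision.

RK04eq78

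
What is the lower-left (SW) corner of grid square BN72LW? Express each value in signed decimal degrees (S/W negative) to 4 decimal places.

42.9167, -145.0833

Field B=1, N=13: +1·20° lon, +13·10° lat → SW at lon -160°, lat 40°.
Square 7, 2: +7·2° lon, +2·1° lat → SW at lon -146°, lat 42°.
Subsquare l=11, w=22: +11·0.0833333° lon, +22·0.0416667° lat → SW at lon -145.083°, lat 42.9167°.
latitude 42.9167, longitude -145.0833.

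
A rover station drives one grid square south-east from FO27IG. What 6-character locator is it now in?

FO27jf

Longitude subsquare i = 8; +1 → 9 = j.
Latitude subsquare g = 6; −1 → 5 = f.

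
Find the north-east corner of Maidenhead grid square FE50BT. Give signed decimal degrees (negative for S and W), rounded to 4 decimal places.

-49.1667, -69.8333

Field F=5, E=4: +5·20° lon, +4·10° lat → SW at lon -80°, lat -50°.
Square 5, 0: +5·2° lon, +0·1° lat → SW at lon -70°, lat -50°.
Subsquare b=1, t=19: +1·0.0833333° lon, +19·0.0416667° lat → SW at lon -69.9167°, lat -49.2083°.
Cell spans 0.0833333° lon × 0.0416667° lat. NE corner is SW corner plus one full cell.
latitude -49.1667, longitude -69.8333.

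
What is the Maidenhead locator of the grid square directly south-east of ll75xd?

Longitude subsquare x = 23; +1 → 24, wraps to 0 = a, carry into square.
Longitude square 7; +1 → 8.
Latitude subsquare d = 3; −1 → 2 = c.

LL85ac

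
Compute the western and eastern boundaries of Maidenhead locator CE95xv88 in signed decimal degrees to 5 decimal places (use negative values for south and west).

Field C=2, E=4: +2·20° lon, +4·10° lat → SW at lon -140°, lat -50°.
Square 9, 5: +9·2° lon, +5·1° lat → SW at lon -122°, lat -45°.
Subsquare x=23, v=21: +23·0.0833333° lon, +21·0.0416667° lat → SW at lon -120.083°, lat -44.125°.
Extended square 8, 8: +8·0.00833333° lon, +8·0.00416667° lat → SW at lon -120.017°, lat -44.0917°.
Cell spans 0.00833333° lon × 0.00416667° lat.
west -120.01667, east -120.00833.

-120.01667, -120.00833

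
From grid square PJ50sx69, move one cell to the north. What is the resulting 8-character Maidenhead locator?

PJ51sa60

Latitude extended square 9; +1 → 10, wraps to 0, carry into subsquare.
Latitude subsquare x = 23; +1 → 24, wraps to 0 = a, carry into square.
Latitude square 0; +1 → 1.
The longitude characters are unchanged.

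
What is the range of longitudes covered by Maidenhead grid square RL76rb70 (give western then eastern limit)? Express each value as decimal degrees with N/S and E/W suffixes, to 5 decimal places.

Field R=17, L=11: +17·20° lon, +11·10° lat → SW at lon 160°, lat 20°.
Square 7, 6: +7·2° lon, +6·1° lat → SW at lon 174°, lat 26°.
Subsquare r=17, b=1: +17·0.0833333° lon, +1·0.0416667° lat → SW at lon 175.417°, lat 26.0417°.
Extended square 7, 0: +7·0.00833333° lon, +0·0.00416667° lat → SW at lon 175.475°, lat 26.0417°.
Cell spans 0.00833333° lon × 0.00416667° lat.
west 175.47500° E, east 175.48333° E.

175.47500° E, 175.48333° E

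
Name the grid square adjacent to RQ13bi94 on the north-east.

Longitude extended square 9; +1 → 10, wraps to 0, carry into subsquare.
Longitude subsquare b = 1; +1 → 2 = c.
Latitude extended square 4; +1 → 5.

RQ13ci05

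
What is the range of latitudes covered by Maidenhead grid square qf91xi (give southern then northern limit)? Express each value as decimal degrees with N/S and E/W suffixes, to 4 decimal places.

Field Q=16, F=5: +16·20° lon, +5·10° lat → SW at lon 140°, lat -40°.
Square 9, 1: +9·2° lon, +1·1° lat → SW at lon 158°, lat -39°.
Subsquare x=23, i=8: +23·0.0833333° lon, +8·0.0416667° lat → SW at lon 159.917°, lat -38.6667°.
Cell spans 0.0833333° lon × 0.0416667° lat.
south 38.6667° S, north 38.6250° S.

38.6667° S, 38.6250° S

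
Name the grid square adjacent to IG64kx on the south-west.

IG64jw

Longitude subsquare k = 10; −1 → 9 = j.
Latitude subsquare x = 23; −1 → 22 = w.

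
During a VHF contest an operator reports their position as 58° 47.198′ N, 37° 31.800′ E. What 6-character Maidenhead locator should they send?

Add 180° to longitude and 90° to latitude: 217.5300, 148.7866.
Field: 217.5300/20 → 10 → K, 148.7866/10 → 14 → O; chars KO.
Square: 17.5300/2 → 8, 8.7866/1 → 8; chars 88.
Subsquare: 1.5300/0.0833333 → 18 → s, 0.7866/0.0416667 → 18 → s; chars ss.

KO88ss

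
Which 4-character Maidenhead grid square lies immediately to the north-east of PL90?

QL01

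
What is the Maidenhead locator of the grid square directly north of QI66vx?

QI67va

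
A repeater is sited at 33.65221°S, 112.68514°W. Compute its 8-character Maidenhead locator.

DF36pi73

Offset from 180°W / 90°S: lon 67.31486°, lat 56.34779°.
Field: 67.31486/20 → 3 → D, 56.34779/10 → 5 → F; chars DF.
Square: 7.31486/2 → 3, 6.34779/1 → 6; chars 36.
Subsquare: 1.31486/0.0833333 → 15 → p, 0.34779/0.0416667 → 8 → i; chars pi.
Extended square: 0.06486/0.00833333 → 7, 0.01446/0.00416667 → 3; chars 73.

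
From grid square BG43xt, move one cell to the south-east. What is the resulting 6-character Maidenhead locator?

BG53as

Longitude subsquare x = 23; +1 → 24, wraps to 0 = a, carry into square.
Longitude square 4; +1 → 5.
Latitude subsquare t = 19; −1 → 18 = s.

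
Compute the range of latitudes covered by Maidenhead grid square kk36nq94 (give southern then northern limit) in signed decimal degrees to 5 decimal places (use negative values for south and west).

16.68333, 16.68750

Field K=10, K=10: +10·20° lon, +10·10° lat → SW at lon 20°, lat 10°.
Square 3, 6: +3·2° lon, +6·1° lat → SW at lon 26°, lat 16°.
Subsquare n=13, q=16: +13·0.0833333° lon, +16·0.0416667° lat → SW at lon 27.0833°, lat 16.6667°.
Extended square 9, 4: +9·0.00833333° lon, +4·0.00416667° lat → SW at lon 27.1583°, lat 16.6833°.
Cell spans 0.00833333° lon × 0.00416667° lat.
south 16.68333, north 16.68750.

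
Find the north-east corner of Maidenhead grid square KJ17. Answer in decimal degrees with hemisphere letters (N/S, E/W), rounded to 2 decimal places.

8.00° N, 24.00° E

Field K=10, J=9: +10·20° lon, +9·10° lat → SW at lon 20°, lat 0°.
Square 1, 7: +1·2° lon, +7·1° lat → SW at lon 22°, lat 7°.
Cell spans 2° lon × 1° lat. NE corner is SW corner plus one full cell.
latitude 8.00° N, longitude 24.00° E.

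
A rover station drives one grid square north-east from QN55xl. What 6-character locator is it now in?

QN65am

Longitude subsquare x = 23; +1 → 24, wraps to 0 = a, carry into square.
Longitude square 5; +1 → 6.
Latitude subsquare l = 11; +1 → 12 = m.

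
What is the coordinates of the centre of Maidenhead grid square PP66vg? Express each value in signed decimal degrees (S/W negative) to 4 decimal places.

66.2708, 133.7917

Field P=15, P=15: +15·20° lon, +15·10° lat → SW at lon 120°, lat 60°.
Square 6, 6: +6·2° lon, +6·1° lat → SW at lon 132°, lat 66°.
Subsquare v=21, g=6: +21·0.0833333° lon, +6·0.0416667° lat → SW at lon 133.75°, lat 66.25°.
Cell spans 0.0833333° lon × 0.0416667° lat. Centre is SW corner plus half of each.
latitude 66.2708, longitude 133.7917.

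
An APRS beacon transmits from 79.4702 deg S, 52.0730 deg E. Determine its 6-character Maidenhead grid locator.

LB60am

Shift to the Maidenhead origin (180°W, 90°S): lon 232.0730, lat 10.5298.
Field: lon ⌊232.0730/20⌋ = 11 → L; lat ⌊10.5298/10⌋ = 1 → B.
Square: lon ⌊12.0730/2⌋ = 6; lat ⌊0.5298/1⌋ = 0.
Subsquare: lon ⌊0.0730/0.0833333⌋ = 0 → a; lat ⌊0.5298/0.0416667⌋ = 12 → m.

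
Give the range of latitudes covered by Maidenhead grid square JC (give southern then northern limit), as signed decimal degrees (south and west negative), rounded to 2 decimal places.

-70.00, -60.00

Field J=9, C=2: +9·20° lon, +2·10° lat → SW at lon 0°, lat -70°.
Cell spans 20° lon × 10° lat.
south -70.00, north -60.00.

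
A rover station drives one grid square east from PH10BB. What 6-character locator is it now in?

Longitude subsquare b = 1; +1 → 2 = c.
The latitude characters are unchanged.

PH10cb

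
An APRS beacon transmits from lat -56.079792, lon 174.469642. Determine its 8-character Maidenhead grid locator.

RD73fw60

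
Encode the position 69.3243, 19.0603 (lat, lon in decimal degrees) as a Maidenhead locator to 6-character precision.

JP99mh

Offset from 180°W / 90°S: lon 199.0603°, lat 159.3243°.
Field: lon ⌊199.0603/20⌋ = 9 → J; lat ⌊159.3243/10⌋ = 15 → P.
Square: lon ⌊19.0603/2⌋ = 9; lat ⌊9.3243/1⌋ = 9.
Subsquare: lon ⌊1.0603/0.0833333⌋ = 12 → m; lat ⌊0.3243/0.0416667⌋ = 7 → h.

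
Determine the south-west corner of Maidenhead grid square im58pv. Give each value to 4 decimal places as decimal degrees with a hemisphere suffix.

38.8750° N, 8.7500° W

Field I=8, M=12: +8·20° lon, +12·10° lat → SW at lon -20°, lat 30°.
Square 5, 8: +5·2° lon, +8·1° lat → SW at lon -10°, lat 38°.
Subsquare p=15, v=21: +15·0.0833333° lon, +21·0.0416667° lat → SW at lon -8.75°, lat 38.875°.
latitude 38.8750° N, longitude 8.7500° W.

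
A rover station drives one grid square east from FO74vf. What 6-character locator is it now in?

Longitude subsquare v = 21; +1 → 22 = w.
The latitude characters are unchanged.

FO74wf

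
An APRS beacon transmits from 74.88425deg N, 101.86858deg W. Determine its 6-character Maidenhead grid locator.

DQ94bv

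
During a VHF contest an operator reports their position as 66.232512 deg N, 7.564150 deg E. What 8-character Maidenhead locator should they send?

Offset from 180°W / 90°S: lon 187.56415°, lat 156.23251°.
Field: lon ⌊187.56415/20⌋ = 9 → J; lat ⌊156.23251/10⌋ = 15 → P.
Square: lon ⌊7.56415/2⌋ = 3; lat ⌊6.23251/1⌋ = 6.
Subsquare: lon ⌊1.56415/0.0833333⌋ = 18 → s; lat ⌊0.23251/0.0416667⌋ = 5 → f.
Extended square: lon ⌊0.06415/0.00833333⌋ = 7; lat ⌊0.02418/0.00416667⌋ = 5.

JP36sf75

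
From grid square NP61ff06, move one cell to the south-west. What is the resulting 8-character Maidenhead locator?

Longitude extended square 0; −1 → -1, wraps to 9, carry into subsquare.
Longitude subsquare f = 5; −1 → 4 = e.
Latitude extended square 6; −1 → 5.

NP61ef95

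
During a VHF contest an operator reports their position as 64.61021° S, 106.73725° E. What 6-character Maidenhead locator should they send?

OC35ij

Shift to the Maidenhead origin (180°W, 90°S): lon 286.7373, lat 25.3898.
Field: 286.7373/20 → 14 → O, 25.3898/10 → 2 → C; chars OC.
Square: 6.7373/2 → 3, 5.3898/1 → 5; chars 35.
Subsquare: 0.7373/0.0833333 → 8 → i, 0.3898/0.0416667 → 9 → j; chars ij.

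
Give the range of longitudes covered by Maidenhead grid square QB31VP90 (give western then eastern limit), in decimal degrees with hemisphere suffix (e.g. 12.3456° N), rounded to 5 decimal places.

147.82500° E, 147.83333° E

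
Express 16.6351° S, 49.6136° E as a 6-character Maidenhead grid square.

Shift to the Maidenhead origin (180°W, 90°S): lon 229.6136, lat 73.3649.
Field: lon ⌊229.6136/20⌋ = 11 → L; lat ⌊73.3649/10⌋ = 7 → H.
Square: lon ⌊9.6136/2⌋ = 4; lat ⌊3.3649/1⌋ = 3.
Subsquare: lon ⌊1.6136/0.0833333⌋ = 19 → t; lat ⌊0.3649/0.0416667⌋ = 8 → i.

LH43ti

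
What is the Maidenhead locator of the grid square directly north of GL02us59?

GL02ut50

Latitude extended square 9; +1 → 10, wraps to 0, carry into subsquare.
Latitude subsquare s = 18; +1 → 19 = t.
The longitude characters are unchanged.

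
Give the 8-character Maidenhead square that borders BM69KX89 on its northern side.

BN60ka80

Latitude extended square 9; +1 → 10, wraps to 0, carry into subsquare.
Latitude subsquare x = 23; +1 → 24, wraps to 0 = a, carry into square.
Latitude square 9; +1 → 10, wraps to 0, carry into field.
Latitude field M = 12; +1 → 13 = N.
The longitude characters are unchanged.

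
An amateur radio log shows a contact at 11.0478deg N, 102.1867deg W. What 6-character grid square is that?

Add 180° to longitude and 90° to latitude: 77.8133, 101.0478.
Field: lon ⌊77.8133/20⌋ = 3 → D; lat ⌊101.0478/10⌋ = 10 → K.
Square: lon ⌊17.8133/2⌋ = 8; lat ⌊1.0478/1⌋ = 1.
Subsquare: lon ⌊1.8133/0.0833333⌋ = 21 → v; lat ⌊0.0478/0.0416667⌋ = 1 → b.

DK81vb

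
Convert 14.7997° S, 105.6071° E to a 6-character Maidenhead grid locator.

Offset from 180°W / 90°S: lon 285.6071°, lat 75.2003°.
Field: 285.6071/20 → 14 → O, 75.2003/10 → 7 → H; chars OH.
Square: 5.6071/2 → 2, 5.2003/1 → 5; chars 25.
Subsquare: 1.6071/0.0833333 → 19 → t, 0.2003/0.0416667 → 4 → e; chars te.

OH25te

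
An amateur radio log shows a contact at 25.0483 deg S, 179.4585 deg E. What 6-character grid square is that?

Offset from 180°W / 90°S: lon 359.4585°, lat 64.9517°.
Field (20°×10°, letters A–R): lon ⌊359.4585/20⌋ = 17 → R; lat ⌊64.9517/10⌋ = 6 → G.
Square (2°×1°, digits 0–9): lon ⌊19.4585/2⌋ = 9; lat ⌊4.9517/1⌋ = 4.
Subsquare (5′×2.5′, letters a–x): lon ⌊1.4585/0.0833333⌋ = 17 → r; lat ⌊0.9517/0.0416667⌋ = 22 → w.

RG94rw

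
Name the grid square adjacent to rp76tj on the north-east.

Longitude subsquare t = 19; +1 → 20 = u.
Latitude subsquare j = 9; +1 → 10 = k.

RP76uk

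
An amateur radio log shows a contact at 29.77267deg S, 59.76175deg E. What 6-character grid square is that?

LG90vf

Add 180° to longitude and 90° to latitude: 239.7618, 60.2273.
Field: 239.7618/20 → 11 → L, 60.2273/10 → 6 → G; chars LG.
Square: 19.7618/2 → 9, 0.2273/1 → 0; chars 90.
Subsquare: 1.7618/0.0833333 → 21 → v, 0.2273/0.0416667 → 5 → f; chars vf.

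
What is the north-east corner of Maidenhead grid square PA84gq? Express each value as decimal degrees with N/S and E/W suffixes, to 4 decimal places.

Field P=15, A=0: +15·20° lon, +0·10° lat → SW at lon 120°, lat -90°.
Square 8, 4: +8·2° lon, +4·1° lat → SW at lon 136°, lat -86°.
Subsquare g=6, q=16: +6·0.0833333° lon, +16·0.0416667° lat → SW at lon 136.5°, lat -85.3333°.
Cell spans 0.0833333° lon × 0.0416667° lat. NE corner is SW corner plus one full cell.
latitude 85.2917° S, longitude 136.5833° E.

85.2917° S, 136.5833° E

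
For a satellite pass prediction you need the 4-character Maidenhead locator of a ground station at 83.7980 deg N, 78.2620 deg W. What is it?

FR03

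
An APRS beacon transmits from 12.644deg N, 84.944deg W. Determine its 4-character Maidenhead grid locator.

Shift to the Maidenhead origin (180°W, 90°S): lon 95.06, lat 102.64.
Field (20°×10°, letters A–R): lon ⌊95.06/20⌋ = 4 → E; lat ⌊102.64/10⌋ = 10 → K.
Square (2°×1°, digits 0–9): lon ⌊15.06/2⌋ = 7; lat ⌊2.64/1⌋ = 2.

EK72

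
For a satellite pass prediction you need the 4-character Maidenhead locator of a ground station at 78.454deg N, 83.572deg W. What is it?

EQ88

Shift to the Maidenhead origin (180°W, 90°S): lon 96.43, lat 168.45.
Field: lon ⌊96.43/20⌋ = 4 → E; lat ⌊168.45/10⌋ = 16 → Q.
Square: lon ⌊16.43/2⌋ = 8; lat ⌊8.45/1⌋ = 8.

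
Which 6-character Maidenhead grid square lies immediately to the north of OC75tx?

OC76ta

Latitude subsquare x = 23; +1 → 24, wraps to 0 = a, carry into square.
Latitude square 5; +1 → 6.
The longitude characters are unchanged.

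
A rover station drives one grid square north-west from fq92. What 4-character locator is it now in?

FQ83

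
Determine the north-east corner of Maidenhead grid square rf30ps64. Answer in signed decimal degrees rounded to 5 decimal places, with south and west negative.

-39.22917, 167.30833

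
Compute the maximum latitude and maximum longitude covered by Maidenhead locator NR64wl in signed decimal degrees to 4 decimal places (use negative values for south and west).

84.5000, 93.9167

Field N=13, R=17: +13·20° lon, +17·10° lat → SW at lon 80°, lat 80°.
Square 6, 4: +6·2° lon, +4·1° lat → SW at lon 92°, lat 84°.
Subsquare w=22, l=11: +22·0.0833333° lon, +11·0.0416667° lat → SW at lon 93.8333°, lat 84.4583°.
Cell spans 0.0833333° lon × 0.0416667° lat. NE corner is SW corner plus one full cell.
latitude 84.5000, longitude 93.9167.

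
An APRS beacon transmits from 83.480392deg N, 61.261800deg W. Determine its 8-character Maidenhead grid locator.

Offset from 180°W / 90°S: lon 118.73820°, lat 173.48039°.
Field: 118.73820/20 → 5 → F, 173.48039/10 → 17 → R; chars FR.
Square: 18.73820/2 → 9, 3.48039/1 → 3; chars 93.
Subsquare: 0.73820/0.0833333 → 8 → i, 0.48039/0.0416667 → 11 → l; chars il.
Extended square: 0.07153/0.00833333 → 8, 0.02206/0.00416667 → 5; chars 85.

FR93il85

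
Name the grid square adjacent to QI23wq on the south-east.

QI23xp

Longitude subsquare w = 22; +1 → 23 = x.
Latitude subsquare q = 16; −1 → 15 = p.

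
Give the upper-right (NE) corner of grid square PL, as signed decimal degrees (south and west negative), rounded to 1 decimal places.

Field P=15, L=11: +15·20° lon, +11·10° lat → SW at lon 120°, lat 20°.
Cell spans 20° lon × 10° lat. NE corner is SW corner plus one full cell.
latitude 30.0, longitude 140.0.

30.0, 140.0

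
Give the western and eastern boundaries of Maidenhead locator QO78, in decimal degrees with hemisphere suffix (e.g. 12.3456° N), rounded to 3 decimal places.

154.000° E, 156.000° E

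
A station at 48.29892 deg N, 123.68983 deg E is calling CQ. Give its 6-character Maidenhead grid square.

Offset from 180°W / 90°S: lon 303.6898°, lat 138.2989°.
Field: 303.6898/20 → 15 → P, 138.2989/10 → 13 → N; chars PN.
Square: 3.6898/2 → 1, 8.2989/1 → 8; chars 18.
Subsquare: 1.6898/0.0833333 → 20 → u, 0.2989/0.0416667 → 7 → h; chars uh.

PN18uh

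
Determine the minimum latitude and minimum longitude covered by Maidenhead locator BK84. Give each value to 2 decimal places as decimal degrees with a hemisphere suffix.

Field B=1, K=10: +1·20° lon, +10·10° lat → SW at lon -160°, lat 10°.
Square 8, 4: +8·2° lon, +4·1° lat → SW at lon -144°, lat 14°.
latitude 14.00° N, longitude 144.00° W.

14.00° N, 144.00° W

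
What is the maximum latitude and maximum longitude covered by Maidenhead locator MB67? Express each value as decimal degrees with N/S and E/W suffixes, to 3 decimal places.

Field M=12, B=1: +12·20° lon, +1·10° lat → SW at lon 60°, lat -80°.
Square 6, 7: +6·2° lon, +7·1° lat → SW at lon 72°, lat -73°.
Cell spans 2° lon × 1° lat. NE corner is SW corner plus one full cell.
latitude 72.000° S, longitude 74.000° E.

72.000° S, 74.000° E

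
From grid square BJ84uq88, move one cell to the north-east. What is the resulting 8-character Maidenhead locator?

Longitude extended square 8; +1 → 9.
Latitude extended square 8; +1 → 9.

BJ84uq99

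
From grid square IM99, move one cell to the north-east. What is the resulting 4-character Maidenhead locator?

Longitude square 9; +1 → 10, wraps to 0, carry into field.
Longitude field I = 8; +1 → 9 = J.
Latitude square 9; +1 → 10, wraps to 0, carry into field.
Latitude field M = 12; +1 → 13 = N.

JN00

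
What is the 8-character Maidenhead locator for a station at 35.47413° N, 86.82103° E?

NM35jl83

Shift to the Maidenhead origin (180°W, 90°S): lon 266.82103, lat 125.47413.
Field (20°×10°, letters A–R): 266.82103/20 → 13 → N, 125.47413/10 → 12 → M; chars NM.
Square (2°×1°, digits 0–9): 6.82103/2 → 3, 5.47413/1 → 5; chars 35.
Subsquare (5′×2.5′, letters a–x): 0.82103/0.0833333 → 9 → j, 0.47413/0.0416667 → 11 → l; chars jl.
Extended square (30″×15″, digits 0–9): 0.07103/0.00833333 → 8, 0.01580/0.00416667 → 3; chars 83.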